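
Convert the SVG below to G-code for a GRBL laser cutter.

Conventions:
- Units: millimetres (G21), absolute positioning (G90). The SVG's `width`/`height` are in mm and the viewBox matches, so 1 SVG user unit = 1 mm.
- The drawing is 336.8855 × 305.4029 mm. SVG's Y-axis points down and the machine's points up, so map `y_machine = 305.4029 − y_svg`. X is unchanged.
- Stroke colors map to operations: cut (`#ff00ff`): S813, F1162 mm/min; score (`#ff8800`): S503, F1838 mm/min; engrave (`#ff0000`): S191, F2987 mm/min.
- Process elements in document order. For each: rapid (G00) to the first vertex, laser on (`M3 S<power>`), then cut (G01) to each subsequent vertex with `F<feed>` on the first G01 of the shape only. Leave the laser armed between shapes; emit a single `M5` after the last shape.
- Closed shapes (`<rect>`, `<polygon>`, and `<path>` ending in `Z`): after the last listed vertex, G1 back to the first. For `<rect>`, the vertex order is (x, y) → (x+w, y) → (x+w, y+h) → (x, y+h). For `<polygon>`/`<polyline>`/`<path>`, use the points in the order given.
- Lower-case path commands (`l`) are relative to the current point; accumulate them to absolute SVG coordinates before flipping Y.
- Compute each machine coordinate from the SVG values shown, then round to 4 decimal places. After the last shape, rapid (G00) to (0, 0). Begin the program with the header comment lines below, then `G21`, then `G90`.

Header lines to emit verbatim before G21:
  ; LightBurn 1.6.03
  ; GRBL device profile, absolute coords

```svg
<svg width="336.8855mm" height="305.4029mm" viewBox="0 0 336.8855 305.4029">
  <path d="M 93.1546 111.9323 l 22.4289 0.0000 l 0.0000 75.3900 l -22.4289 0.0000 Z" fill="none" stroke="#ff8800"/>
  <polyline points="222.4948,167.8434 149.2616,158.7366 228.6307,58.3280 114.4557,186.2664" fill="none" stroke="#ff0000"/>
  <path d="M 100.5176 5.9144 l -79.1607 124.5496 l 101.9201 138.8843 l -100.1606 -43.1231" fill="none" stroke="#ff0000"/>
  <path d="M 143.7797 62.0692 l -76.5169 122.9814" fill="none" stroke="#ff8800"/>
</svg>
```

viewBox `0 0 336.8855 305.4029` with mm width/height → 1 unit = 1 mm. Flip: y_m = 305.4029 − y_svg.

**Shape 1** — `<path>` rectangle, stroke `#ff8800` → score (S503, F1838). Machine vertices: (93.1546,193.4706) → (115.5835,193.4706) → (115.5835,118.0806) → (93.1546,118.0806) → (93.1546,193.4706). Closed: final G1 returns to the first vertex.

**Shape 2** — `<polyline>` open polyline, stroke `#ff0000` → engrave (S191, F2987). Machine vertices: (222.4948,137.5595) → (149.2616,146.6663) → (228.6307,247.0749) → (114.4557,119.1365). Open path.

**Shape 3** — `<path>` open polyline, stroke `#ff0000` → engrave (S191, F2987). Machine vertices: (100.5176,299.4885) → (21.3569,174.9389) → (123.2770,36.0546) → (23.1164,79.1777). Open path.

**Shape 4** — `<path>` line segment, stroke `#ff8800` → score (S503, F1838). Machine vertices: (143.7797,243.3337) → (67.2628,120.3523). Open path.

; LightBurn 1.6.03
; GRBL device profile, absolute coords
G21
G90
G00 X93.1546 Y193.4706
M3 S503
G01 X115.5835 Y193.4706 F1838
G01 X115.5835 Y118.0806
G01 X93.1546 Y118.0806
G01 X93.1546 Y193.4706
G00 X222.4948 Y137.5595
M3 S191
G01 X149.2616 Y146.6663 F2987
G01 X228.6307 Y247.0749
G01 X114.4557 Y119.1365
G00 X100.5176 Y299.4885
M3 S191
G01 X21.3569 Y174.9389 F2987
G01 X123.2770 Y36.0546
G01 X23.1164 Y79.1777
G00 X143.7797 Y243.3337
M3 S503
G01 X67.2628 Y120.3523 F1838
M5
G00 X0.0000 Y0.0000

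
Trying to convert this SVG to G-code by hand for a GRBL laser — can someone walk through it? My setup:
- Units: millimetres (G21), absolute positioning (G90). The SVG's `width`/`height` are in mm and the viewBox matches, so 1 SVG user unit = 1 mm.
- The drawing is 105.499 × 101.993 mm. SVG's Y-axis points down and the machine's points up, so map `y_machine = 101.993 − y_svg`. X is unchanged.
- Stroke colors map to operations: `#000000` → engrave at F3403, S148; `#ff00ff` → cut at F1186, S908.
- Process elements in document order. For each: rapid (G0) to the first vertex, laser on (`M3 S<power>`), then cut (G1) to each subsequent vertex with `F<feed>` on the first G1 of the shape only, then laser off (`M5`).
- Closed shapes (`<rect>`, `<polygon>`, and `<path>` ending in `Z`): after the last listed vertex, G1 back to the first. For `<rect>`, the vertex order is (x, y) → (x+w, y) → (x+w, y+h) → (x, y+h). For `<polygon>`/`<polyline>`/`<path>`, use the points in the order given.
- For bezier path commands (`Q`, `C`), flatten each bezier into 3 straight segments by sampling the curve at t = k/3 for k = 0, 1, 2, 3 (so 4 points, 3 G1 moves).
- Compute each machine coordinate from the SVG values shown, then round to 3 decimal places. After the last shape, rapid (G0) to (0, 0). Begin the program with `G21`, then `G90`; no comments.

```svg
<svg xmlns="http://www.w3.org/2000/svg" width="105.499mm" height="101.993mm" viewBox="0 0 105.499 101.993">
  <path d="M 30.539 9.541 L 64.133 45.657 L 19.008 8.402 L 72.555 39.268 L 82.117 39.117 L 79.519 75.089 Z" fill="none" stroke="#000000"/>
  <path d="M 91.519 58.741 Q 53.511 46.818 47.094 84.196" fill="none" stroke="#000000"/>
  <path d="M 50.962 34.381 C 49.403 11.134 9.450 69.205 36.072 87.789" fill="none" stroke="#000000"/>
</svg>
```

viewBox `0 0 105.499 101.993` with mm width/height → 1 unit = 1 mm. Flip: y_m = 101.993 − y_svg.

**Shape 1** — `<path>` closed polygon, stroke `#000000` → engrave (S148, F3403). Machine vertices: (30.539,92.452) → (64.133,56.336) → (19.008,93.591) → (72.555,62.725) → (82.117,62.876) → (79.519,26.904) → (30.539,92.452). Closed: final G1 returns to the first vertex.

**Shape 2** — `<path>` quadratic bezier, stroke `#000000` → engrave (S148, F3403). Control points (SVG): P0=(91.519,58.741), P1=(53.511,46.818), P2=(47.094,84.196); sampled at t=k/3. Machine vertices: (91.519,43.252) → (69.690,45.723) → (54.882,37.238) → (47.094,17.797). Open path.

**Shape 3** — `<path>` cubic bezier, stroke `#000000` → engrave (S148, F3403). Control points (SVG): P0=(50.962,34.381), P1=(49.403,11.134), P2=(9.450,69.205), P3=(36.072,87.789); sampled at t=k/3. Machine vertices: (50.962,67.612) → (40.493,68.227) → (27.754,41.476) → (36.072,14.204). Open path.

G21
G90
G0 X30.539 Y92.452
M3 S148
G1 X64.133 Y56.336 F3403
G1 X19.008 Y93.591
G1 X72.555 Y62.725
G1 X82.117 Y62.876
G1 X79.519 Y26.904
G1 X30.539 Y92.452
M5
G0 X91.519 Y43.252
M3 S148
G1 X69.690 Y45.723 F3403
G1 X54.882 Y37.238
G1 X47.094 Y17.797
M5
G0 X50.962 Y67.612
M3 S148
G1 X40.493 Y68.227 F3403
G1 X27.754 Y41.476
G1 X36.072 Y14.204
M5
G0 X0.000 Y0.000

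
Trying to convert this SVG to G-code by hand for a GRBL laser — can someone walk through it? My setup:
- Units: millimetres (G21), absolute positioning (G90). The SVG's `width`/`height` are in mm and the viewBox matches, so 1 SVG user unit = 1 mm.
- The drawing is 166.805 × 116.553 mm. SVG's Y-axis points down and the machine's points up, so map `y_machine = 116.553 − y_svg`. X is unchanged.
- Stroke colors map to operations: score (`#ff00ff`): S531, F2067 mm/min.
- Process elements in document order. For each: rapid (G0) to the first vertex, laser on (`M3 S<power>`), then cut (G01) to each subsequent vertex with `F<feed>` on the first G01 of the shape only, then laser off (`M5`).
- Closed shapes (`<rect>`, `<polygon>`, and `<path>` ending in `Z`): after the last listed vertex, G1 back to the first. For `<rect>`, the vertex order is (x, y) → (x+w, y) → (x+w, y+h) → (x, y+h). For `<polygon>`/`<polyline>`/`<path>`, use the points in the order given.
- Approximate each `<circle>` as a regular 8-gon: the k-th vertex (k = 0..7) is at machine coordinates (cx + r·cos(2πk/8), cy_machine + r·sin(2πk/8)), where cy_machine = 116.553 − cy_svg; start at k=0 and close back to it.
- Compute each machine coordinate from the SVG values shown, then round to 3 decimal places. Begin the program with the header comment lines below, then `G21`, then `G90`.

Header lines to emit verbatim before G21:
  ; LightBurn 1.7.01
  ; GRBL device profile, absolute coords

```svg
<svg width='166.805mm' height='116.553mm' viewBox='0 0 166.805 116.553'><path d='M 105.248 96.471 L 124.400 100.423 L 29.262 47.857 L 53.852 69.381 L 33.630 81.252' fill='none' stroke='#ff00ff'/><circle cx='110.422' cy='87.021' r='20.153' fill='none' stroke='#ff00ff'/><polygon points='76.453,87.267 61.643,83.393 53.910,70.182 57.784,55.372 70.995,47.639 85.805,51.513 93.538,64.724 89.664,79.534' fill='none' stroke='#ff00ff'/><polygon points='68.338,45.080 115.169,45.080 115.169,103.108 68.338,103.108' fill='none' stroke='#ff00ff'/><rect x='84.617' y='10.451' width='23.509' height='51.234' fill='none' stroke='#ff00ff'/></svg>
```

1 u = 1 mm; y_m = 116.553 − y.

[1] `<path>` open polyline, #ff00ff→score S531 F2067: (105.248,20.082) → (124.400,16.130) → (29.262,68.696) → (53.852,47.172) → (33.630,35.301)

[2] `<circle>` circle, #ff00ff→score S531 F2067: (130.575,29.532) → (124.672,43.782) → (110.422,49.685) → (96.172,43.782) → (90.269,29.532) → (96.172,15.282) → (110.422,9.379) → (124.672,15.282) → (130.575,29.532) (closed)

[3] `<polygon>` regular polygon, #ff00ff→score S531 F2067: (76.453,29.286) → (61.643,33.160) → (53.910,46.371) → (57.784,61.181) → (70.995,68.914) → (85.805,65.040) → (93.538,51.829) → (89.664,37.019) → (76.453,29.286) (closed)

[4] `<polygon>` rectangle, #ff00ff→score S531 F2067: (68.338,71.473) → (115.169,71.473) → (115.169,13.445) → (68.338,13.445) → (68.338,71.473) (closed)

[5] `<rect>` rectangle, #ff00ff→score S531 F2067: (84.617,106.102) → (108.126,106.102) → (108.126,54.868) → (84.617,54.868) → (84.617,106.102) (closed)

; LightBurn 1.7.01
; GRBL device profile, absolute coords
G21
G90
G0 X105.248 Y20.082
M3 S531
G01 X124.400 Y16.130 F2067
G01 X29.262 Y68.696
G01 X53.852 Y47.172
G01 X33.630 Y35.301
M5
G0 X130.575 Y29.532
M3 S531
G01 X124.672 Y43.782 F2067
G01 X110.422 Y49.685
G01 X96.172 Y43.782
G01 X90.269 Y29.532
G01 X96.172 Y15.282
G01 X110.422 Y9.379
G01 X124.672 Y15.282
G01 X130.575 Y29.532
M5
G0 X76.453 Y29.286
M3 S531
G01 X61.643 Y33.160 F2067
G01 X53.910 Y46.371
G01 X57.784 Y61.181
G01 X70.995 Y68.914
G01 X85.805 Y65.040
G01 X93.538 Y51.829
G01 X89.664 Y37.019
G01 X76.453 Y29.286
M5
G0 X68.338 Y71.473
M3 S531
G01 X115.169 Y71.473 F2067
G01 X115.169 Y13.445
G01 X68.338 Y13.445
G01 X68.338 Y71.473
M5
G0 X84.617 Y106.102
M3 S531
G01 X108.126 Y106.102 F2067
G01 X108.126 Y54.868
G01 X84.617 Y54.868
G01 X84.617 Y106.102
M5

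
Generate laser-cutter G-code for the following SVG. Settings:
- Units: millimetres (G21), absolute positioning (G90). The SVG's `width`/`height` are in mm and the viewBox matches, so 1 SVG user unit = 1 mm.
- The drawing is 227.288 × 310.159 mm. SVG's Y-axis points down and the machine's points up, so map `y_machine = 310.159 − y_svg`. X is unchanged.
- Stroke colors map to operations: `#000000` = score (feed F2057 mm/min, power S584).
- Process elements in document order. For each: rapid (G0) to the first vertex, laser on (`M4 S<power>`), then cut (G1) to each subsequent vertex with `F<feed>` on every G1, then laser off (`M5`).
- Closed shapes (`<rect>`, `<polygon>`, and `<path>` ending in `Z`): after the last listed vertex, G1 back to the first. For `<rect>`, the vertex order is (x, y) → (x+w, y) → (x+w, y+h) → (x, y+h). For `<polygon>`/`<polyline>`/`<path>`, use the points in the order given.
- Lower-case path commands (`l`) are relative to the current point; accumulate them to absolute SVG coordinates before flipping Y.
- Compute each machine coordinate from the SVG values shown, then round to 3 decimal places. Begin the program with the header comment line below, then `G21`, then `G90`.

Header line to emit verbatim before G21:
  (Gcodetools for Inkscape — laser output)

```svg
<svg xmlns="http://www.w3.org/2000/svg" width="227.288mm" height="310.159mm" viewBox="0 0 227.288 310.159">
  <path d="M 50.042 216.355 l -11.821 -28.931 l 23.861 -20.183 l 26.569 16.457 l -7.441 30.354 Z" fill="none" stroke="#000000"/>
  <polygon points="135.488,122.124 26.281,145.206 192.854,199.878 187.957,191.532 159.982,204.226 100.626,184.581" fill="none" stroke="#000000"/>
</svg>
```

(Gcodetools for Inkscape — laser output)
G21
G90
G0 X50.042 Y93.804
M4 S584
G1 X38.221 Y122.735 F2057
G1 X62.082 Y142.918 F2057
G1 X88.651 Y126.461 F2057
G1 X81.210 Y96.107 F2057
G1 X50.042 Y93.804 F2057
M5
G0 X135.488 Y188.035
M4 S584
G1 X26.281 Y164.953 F2057
G1 X192.854 Y110.281 F2057
G1 X187.957 Y118.627 F2057
G1 X159.982 Y105.933 F2057
G1 X100.626 Y125.578 F2057
G1 X135.488 Y188.035 F2057
M5

Since the viewBox matches the mm dimensions, user units are millimetres directly. The only transform is the Y-flip y_m = 310.159 − y_svg.

Shape 1 is a regular polygon drawn with `<path>`. Its stroke #000000 means score at S584, F2057. After flipping Y the toolpath is (50.042,93.804) → (38.221,122.735) → (62.082,142.918) → (88.651,126.461) → (81.210,96.107) → (50.042,93.804), returning to the start.

Shape 2 is a closed polygon drawn with `<polygon>`. Its stroke #000000 means score at S584, F2057. After flipping Y the toolpath is (135.488,188.035) → (26.281,164.953) → (192.854,110.281) → (187.957,118.627) → (159.982,105.933) → (100.626,125.578) → (135.488,188.035), returning to the start.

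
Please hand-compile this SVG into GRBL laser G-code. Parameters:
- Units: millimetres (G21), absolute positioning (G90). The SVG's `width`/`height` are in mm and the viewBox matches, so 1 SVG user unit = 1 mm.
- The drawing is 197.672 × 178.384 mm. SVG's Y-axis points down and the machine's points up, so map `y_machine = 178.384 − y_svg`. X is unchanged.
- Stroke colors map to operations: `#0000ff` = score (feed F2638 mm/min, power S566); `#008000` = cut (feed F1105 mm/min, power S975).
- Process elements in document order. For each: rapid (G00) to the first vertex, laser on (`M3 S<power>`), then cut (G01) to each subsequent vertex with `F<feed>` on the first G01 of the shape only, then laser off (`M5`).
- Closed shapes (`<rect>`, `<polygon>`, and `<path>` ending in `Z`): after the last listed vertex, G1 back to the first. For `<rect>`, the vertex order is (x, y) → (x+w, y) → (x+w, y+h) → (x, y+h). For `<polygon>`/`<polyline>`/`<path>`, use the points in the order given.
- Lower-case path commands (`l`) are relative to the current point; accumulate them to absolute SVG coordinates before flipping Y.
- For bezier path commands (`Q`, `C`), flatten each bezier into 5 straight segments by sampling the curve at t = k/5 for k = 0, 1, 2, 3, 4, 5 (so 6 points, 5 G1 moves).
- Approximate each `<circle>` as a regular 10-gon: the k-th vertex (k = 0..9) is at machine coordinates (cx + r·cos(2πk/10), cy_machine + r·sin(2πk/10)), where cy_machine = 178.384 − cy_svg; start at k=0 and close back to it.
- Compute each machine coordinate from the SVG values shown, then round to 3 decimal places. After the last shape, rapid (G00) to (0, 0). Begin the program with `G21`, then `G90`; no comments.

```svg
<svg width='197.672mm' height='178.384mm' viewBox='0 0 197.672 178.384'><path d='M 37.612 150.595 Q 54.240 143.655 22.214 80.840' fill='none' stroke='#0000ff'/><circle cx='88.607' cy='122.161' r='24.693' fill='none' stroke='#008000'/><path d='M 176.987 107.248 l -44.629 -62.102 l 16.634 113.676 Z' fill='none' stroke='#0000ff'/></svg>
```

G21
G90
G00 X37.612 Y27.789
M3 S566
G01 X42.317 Y32.800 F2638
G01 X43.130 Y42.281
G01 X40.050 Y56.232
G01 X33.078 Y74.653
G01 X22.214 Y97.544
M5
G00 X113.300 Y56.223
M3 S975
G01 X108.584 Y70.737 F1105
G01 X96.238 Y79.707
G01 X80.976 Y79.707
G01 X68.630 Y70.737
G01 X63.914 Y56.223
G01 X68.630 Y41.709
G01 X80.976 Y32.739
G01 X96.238 Y32.739
G01 X108.584 Y41.709
G01 X113.300 Y56.223
M5
G00 X176.987 Y71.136
M3 S566
G01 X132.358 Y133.238 F2638
G01 X148.992 Y19.562
G01 X176.987 Y71.136
M5
G00 X0.000 Y0.000

viewBox `0 0 197.672 178.384` with mm width/height → 1 unit = 1 mm. Flip: y_m = 178.384 − y_svg.

**Shape 1** — `<path>` quadratic bezier, stroke `#0000ff` → score (S566, F2638). Control points (SVG): P0=(37.612,150.595), P1=(54.240,143.655), P2=(22.214,80.840); sampled at t=k/5. Machine vertices: (37.612,27.789) → (42.317,32.800) → (43.130,42.281) → (40.050,56.232) → (33.078,74.653) → (22.214,97.544). Open path.

**Shape 2** — `<circle>` circle, stroke `#008000` → cut (S975, F1105). Machine vertices: (113.300,56.223) → (108.584,70.737) → (96.238,79.707) → (80.976,79.707) → (68.630,70.737) → (63.914,56.223) → (68.630,41.709) → (80.976,32.739) → (96.238,32.739) → (108.584,41.709) → (113.300,56.223). Closed: final G1 returns to the first vertex.

**Shape 3** — `<path>` closed polygon, stroke `#0000ff` → score (S566, F2638). Machine vertices: (176.987,71.136) → (132.358,133.238) → (148.992,19.562) → (176.987,71.136). Closed: final G1 returns to the first vertex.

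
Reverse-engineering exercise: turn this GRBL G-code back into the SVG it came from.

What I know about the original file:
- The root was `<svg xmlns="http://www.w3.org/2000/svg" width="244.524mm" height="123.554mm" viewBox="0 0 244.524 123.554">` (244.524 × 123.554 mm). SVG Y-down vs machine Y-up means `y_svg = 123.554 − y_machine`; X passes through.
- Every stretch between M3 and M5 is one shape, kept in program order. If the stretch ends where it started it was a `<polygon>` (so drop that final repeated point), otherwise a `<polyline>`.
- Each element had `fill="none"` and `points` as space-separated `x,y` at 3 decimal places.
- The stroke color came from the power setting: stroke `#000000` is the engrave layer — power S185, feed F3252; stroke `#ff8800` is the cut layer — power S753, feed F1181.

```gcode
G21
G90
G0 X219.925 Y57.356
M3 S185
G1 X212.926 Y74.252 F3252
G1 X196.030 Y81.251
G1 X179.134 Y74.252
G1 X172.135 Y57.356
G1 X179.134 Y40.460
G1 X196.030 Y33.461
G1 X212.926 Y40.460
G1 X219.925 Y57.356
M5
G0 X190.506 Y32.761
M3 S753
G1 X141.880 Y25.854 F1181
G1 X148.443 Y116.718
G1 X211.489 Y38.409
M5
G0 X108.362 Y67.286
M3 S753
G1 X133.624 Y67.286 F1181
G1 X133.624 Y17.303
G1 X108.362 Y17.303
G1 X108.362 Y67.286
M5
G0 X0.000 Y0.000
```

<svg xmlns="http://www.w3.org/2000/svg" width="244.524mm" height="123.554mm" viewBox="0 0 244.524 123.554">
  <polygon points="219.925,66.198 212.926,49.302 196.030,42.303 179.134,49.302 172.135,66.198 179.134,83.094 196.030,90.093 212.926,83.094" fill="none" stroke="#000000"/>
  <polyline points="190.506,90.793 141.880,97.700 148.443,6.836 211.489,85.145" fill="none" stroke="#ff8800"/>
  <polygon points="108.362,56.268 133.624,56.268 133.624,106.251 108.362,106.251" fill="none" stroke="#ff8800"/>
</svg>

Machine Y-up, SVG Y-down with viewBox height 123.554, so y_svg = 123.554 − y_machine; X carries over.

Run 1: the run's S185 means `#000000` (engrave). The run returns to its start, so emit a `<polygon>` with points (Y-flipped): 219.925,66.198 212.926,49.302 196.030,42.303 179.134,49.302 172.135,66.198 179.134,83.094 196.030,90.093 212.926,83.094.

Run 2: the run's S753 means `#ff8800` (cut). The run is open, so emit a `<polyline>` with points (Y-flipped): 190.506,90.793 141.880,97.700 148.443,6.836 211.489,85.145.

Run 3: the run's S753 means `#ff8800` (cut). The run returns to its start, so emit a `<polygon>` with points (Y-flipped): 108.362,56.268 133.624,56.268 133.624,106.251 108.362,106.251.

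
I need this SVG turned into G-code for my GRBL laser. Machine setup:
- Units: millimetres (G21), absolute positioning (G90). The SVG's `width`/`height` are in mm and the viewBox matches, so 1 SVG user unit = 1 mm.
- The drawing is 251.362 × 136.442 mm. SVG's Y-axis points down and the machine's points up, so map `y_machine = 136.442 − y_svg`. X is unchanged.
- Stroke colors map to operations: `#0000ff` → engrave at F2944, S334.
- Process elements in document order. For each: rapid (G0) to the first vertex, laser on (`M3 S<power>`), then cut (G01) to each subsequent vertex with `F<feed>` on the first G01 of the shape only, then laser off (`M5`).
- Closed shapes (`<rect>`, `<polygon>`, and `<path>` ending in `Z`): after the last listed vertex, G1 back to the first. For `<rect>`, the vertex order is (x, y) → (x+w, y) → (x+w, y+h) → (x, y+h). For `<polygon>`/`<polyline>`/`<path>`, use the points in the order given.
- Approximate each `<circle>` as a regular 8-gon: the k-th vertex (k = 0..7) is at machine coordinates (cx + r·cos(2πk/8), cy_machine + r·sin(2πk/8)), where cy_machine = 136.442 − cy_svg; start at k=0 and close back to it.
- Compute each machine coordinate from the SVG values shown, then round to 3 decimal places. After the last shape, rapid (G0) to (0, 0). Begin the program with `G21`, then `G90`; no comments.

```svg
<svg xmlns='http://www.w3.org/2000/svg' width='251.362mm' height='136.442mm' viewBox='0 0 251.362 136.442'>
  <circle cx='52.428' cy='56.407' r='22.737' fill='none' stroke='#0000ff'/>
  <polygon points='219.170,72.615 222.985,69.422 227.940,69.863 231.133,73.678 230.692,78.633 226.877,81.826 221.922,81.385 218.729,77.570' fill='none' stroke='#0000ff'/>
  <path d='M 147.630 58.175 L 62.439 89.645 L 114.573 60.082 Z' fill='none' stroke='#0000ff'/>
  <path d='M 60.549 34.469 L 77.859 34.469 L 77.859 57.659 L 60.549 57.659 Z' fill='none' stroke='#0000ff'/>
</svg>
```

G21
G90
G0 X75.165 Y80.035
M3 S334
G01 X68.505 Y96.112 F2944
G01 X52.428 Y102.772
G01 X36.351 Y96.112
G01 X29.691 Y80.035
G01 X36.351 Y63.958
G01 X52.428 Y57.298
G01 X68.505 Y63.958
G01 X75.165 Y80.035
M5
G0 X219.170 Y63.827
M3 S334
G01 X222.985 Y67.020 F2944
G01 X227.940 Y66.579
G01 X231.133 Y62.764
G01 X230.692 Y57.809
G01 X226.877 Y54.616
G01 X221.922 Y55.057
G01 X218.729 Y58.872
G01 X219.170 Y63.827
M5
G0 X147.630 Y78.267
M3 S334
G01 X62.439 Y46.797 F2944
G01 X114.573 Y76.360
G01 X147.630 Y78.267
M5
G0 X60.549 Y101.973
M3 S334
G01 X77.859 Y101.973 F2944
G01 X77.859 Y78.783
G01 X60.549 Y78.783
G01 X60.549 Y101.973
M5
G0 X0.000 Y0.000

Since the viewBox matches the mm dimensions, user units are millimetres directly. The only transform is the Y-flip y_m = 136.442 − y_svg.

Shape 1 is a circle drawn with `<circle>`. Its stroke #0000ff means engrave at S334, F2944. After flipping Y the toolpath is (75.165,80.035) → (68.505,96.112) → (52.428,102.772) → (36.351,96.112) → (29.691,80.035) → (36.351,63.958) → (52.428,57.298) → (68.505,63.958) → (75.165,80.035), returning to the start.

Shape 2 is a regular polygon drawn with `<polygon>`. Its stroke #0000ff means engrave at S334, F2944. After flipping Y the toolpath is (219.170,63.827) → (222.985,67.020) → (227.940,66.579) → (231.133,62.764) → (230.692,57.809) → (226.877,54.616) → (221.922,55.057) → (218.729,58.872) → (219.170,63.827), returning to the start.

Shape 3 is a closed polygon drawn with `<path>`. Its stroke #0000ff means engrave at S334, F2944. After flipping Y the toolpath is (147.630,78.267) → (62.439,46.797) → (114.573,76.360) → (147.630,78.267), returning to the start.

Shape 4 is a rectangle drawn with `<path>`. Its stroke #0000ff means engrave at S334, F2944. After flipping Y the toolpath is (60.549,101.973) → (77.859,101.973) → (77.859,78.783) → (60.549,78.783) → (60.549,101.973), returning to the start.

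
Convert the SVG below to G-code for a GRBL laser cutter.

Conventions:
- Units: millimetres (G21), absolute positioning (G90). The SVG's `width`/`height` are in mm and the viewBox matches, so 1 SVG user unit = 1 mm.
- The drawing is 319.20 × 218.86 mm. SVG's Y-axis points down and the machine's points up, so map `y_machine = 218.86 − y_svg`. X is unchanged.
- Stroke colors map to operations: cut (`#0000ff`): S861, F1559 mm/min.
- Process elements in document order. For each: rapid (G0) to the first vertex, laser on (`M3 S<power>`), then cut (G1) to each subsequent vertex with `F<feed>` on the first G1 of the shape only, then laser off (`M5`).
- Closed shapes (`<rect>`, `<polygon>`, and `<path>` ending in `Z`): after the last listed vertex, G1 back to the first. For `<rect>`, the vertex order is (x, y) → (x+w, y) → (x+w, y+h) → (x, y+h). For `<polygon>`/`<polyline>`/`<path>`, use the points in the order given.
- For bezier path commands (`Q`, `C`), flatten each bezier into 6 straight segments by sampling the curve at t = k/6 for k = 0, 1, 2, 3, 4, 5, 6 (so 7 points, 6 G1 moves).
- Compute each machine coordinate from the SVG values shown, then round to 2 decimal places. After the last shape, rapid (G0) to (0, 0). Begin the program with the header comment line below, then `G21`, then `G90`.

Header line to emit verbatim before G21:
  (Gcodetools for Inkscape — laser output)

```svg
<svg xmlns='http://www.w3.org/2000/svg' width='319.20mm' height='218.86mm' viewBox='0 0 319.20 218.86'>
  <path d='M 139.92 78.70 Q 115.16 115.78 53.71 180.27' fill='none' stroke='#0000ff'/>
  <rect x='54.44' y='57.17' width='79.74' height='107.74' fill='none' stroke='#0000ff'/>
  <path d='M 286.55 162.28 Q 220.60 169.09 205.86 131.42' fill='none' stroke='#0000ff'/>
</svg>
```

1 u = 1 mm; y_m = 218.86 − y.

[1] `<path>` quadratic bezier, #0000ff→cut S861 F1559: (139.92,140.16) → (130.65,127.04) → (119.34,112.39) → (105.99,96.23) → (90.60,78.54) → (73.17,59.33) → (53.71,38.59)

[2] `<rect>` rectangle, #0000ff→cut S861 F1559: (54.44,161.69) → (134.18,161.69) → (134.18,53.95) → (54.44,53.95) → (54.44,161.69) (closed)

[3] `<path>` quadratic bezier, #0000ff→cut S861 F1559: (286.55,56.58) → (265.99,55.55) → (248.27,56.98) → (233.40,60.89) → (221.38,67.27) → (212.20,76.12) → (205.86,87.44)

(Gcodetools for Inkscape — laser output)
G21
G90
G0 X139.92 Y140.16
M3 S861
G1 X130.65 Y127.04 F1559
G1 X119.34 Y112.39
G1 X105.99 Y96.23
G1 X90.60 Y78.54
G1 X73.17 Y59.33
G1 X53.71 Y38.59
M5
G0 X54.44 Y161.69
M3 S861
G1 X134.18 Y161.69 F1559
G1 X134.18 Y53.95
G1 X54.44 Y53.95
G1 X54.44 Y161.69
M5
G0 X286.55 Y56.58
M3 S861
G1 X265.99 Y55.55 F1559
G1 X248.27 Y56.98
G1 X233.40 Y60.89
G1 X221.38 Y67.27
G1 X212.20 Y76.12
G1 X205.86 Y87.44
M5
G0 X0.00 Y0.00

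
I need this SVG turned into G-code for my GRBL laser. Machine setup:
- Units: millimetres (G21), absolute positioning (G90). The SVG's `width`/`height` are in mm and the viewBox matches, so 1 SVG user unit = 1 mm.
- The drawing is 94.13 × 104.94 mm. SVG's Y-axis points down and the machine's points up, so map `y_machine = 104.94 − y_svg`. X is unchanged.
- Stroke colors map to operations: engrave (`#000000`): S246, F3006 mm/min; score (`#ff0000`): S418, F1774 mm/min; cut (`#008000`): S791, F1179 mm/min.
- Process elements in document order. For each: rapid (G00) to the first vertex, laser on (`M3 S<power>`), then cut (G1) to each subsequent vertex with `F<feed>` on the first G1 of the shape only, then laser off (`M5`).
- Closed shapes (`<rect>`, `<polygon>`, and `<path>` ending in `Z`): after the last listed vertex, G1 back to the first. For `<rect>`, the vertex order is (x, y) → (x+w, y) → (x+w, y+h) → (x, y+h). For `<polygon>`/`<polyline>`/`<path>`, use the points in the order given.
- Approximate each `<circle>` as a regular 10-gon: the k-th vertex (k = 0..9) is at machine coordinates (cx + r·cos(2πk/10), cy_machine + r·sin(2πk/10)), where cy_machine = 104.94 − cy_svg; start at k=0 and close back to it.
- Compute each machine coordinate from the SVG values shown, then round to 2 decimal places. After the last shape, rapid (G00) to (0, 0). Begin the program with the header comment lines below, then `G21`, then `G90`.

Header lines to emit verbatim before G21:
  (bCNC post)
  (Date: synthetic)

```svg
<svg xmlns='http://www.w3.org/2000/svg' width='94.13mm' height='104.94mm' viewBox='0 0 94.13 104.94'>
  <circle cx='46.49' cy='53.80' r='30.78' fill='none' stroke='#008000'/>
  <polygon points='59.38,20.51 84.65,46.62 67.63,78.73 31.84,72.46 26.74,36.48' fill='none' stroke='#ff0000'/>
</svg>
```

(bCNC post)
(Date: synthetic)
G21
G90
G00 X77.27 Y51.14
M3 S791
G1 X71.39 Y69.23 F1179
G1 X56.00 Y80.41
G1 X36.98 Y80.41
G1 X21.59 Y69.23
G1 X15.71 Y51.14
G1 X21.59 Y33.05
G1 X36.98 Y21.87
G1 X56.00 Y21.87
G1 X71.39 Y33.05
G1 X77.27 Y51.14
M5
G00 X59.38 Y84.43
M3 S418
G1 X84.65 Y58.32 F1774
G1 X67.63 Y26.21
G1 X31.84 Y32.48
G1 X26.74 Y68.46
G1 X59.38 Y84.43
M5
G00 X0.00 Y0.00

viewBox `0 0 94.13 104.94` with mm width/height → 1 unit = 1 mm. Flip: y_m = 104.94 − y_svg.

**Shape 1** — `<circle>` circle, stroke `#008000` → cut (S791, F1179). Machine vertices: (77.27,51.14) → (71.39,69.23) → (56.00,80.41) → (36.98,80.41) → (21.59,69.23) → (15.71,51.14) → (21.59,33.05) → (36.98,21.87) → (56.00,21.87) → (71.39,33.05) → (77.27,51.14). Closed: final G1 returns to the first vertex.

**Shape 2** — `<polygon>` regular polygon, stroke `#ff0000` → score (S418, F1774). Machine vertices: (59.38,84.43) → (84.65,58.32) → (67.63,26.21) → (31.84,32.48) → (26.74,68.46) → (59.38,84.43). Closed: final G1 returns to the first vertex.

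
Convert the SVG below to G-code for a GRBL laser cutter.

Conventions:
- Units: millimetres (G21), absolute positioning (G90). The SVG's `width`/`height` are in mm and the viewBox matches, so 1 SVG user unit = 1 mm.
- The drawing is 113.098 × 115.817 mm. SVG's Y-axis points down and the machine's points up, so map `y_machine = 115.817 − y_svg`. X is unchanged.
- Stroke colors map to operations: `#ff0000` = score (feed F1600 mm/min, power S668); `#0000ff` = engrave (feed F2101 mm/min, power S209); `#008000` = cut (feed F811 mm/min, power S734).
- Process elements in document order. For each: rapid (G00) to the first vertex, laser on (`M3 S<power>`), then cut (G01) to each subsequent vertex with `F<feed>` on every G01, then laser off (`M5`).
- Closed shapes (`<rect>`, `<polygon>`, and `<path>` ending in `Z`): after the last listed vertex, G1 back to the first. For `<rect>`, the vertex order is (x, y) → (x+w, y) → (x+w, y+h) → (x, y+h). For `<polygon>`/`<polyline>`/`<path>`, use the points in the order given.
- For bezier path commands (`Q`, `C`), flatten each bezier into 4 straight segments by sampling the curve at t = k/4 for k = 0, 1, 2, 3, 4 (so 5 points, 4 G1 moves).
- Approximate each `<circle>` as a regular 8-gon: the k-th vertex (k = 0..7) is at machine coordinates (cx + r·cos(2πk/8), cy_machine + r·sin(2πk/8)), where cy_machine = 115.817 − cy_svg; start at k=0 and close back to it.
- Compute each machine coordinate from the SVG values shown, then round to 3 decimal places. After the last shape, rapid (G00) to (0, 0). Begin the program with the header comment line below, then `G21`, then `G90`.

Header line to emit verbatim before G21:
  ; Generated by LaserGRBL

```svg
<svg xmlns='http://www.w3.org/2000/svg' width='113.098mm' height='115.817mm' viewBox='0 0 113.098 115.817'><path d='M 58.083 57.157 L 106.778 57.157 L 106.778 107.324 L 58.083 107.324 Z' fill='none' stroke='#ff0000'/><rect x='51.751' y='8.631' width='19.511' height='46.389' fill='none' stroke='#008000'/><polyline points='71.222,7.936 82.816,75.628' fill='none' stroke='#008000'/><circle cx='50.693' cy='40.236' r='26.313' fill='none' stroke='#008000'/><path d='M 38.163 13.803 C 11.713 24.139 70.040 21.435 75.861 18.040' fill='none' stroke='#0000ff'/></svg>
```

; Generated by LaserGRBL
G21
G90
G00 X58.083 Y58.660
M3 S668
G01 X106.778 Y58.660 F1600
G01 X106.778 Y8.493 F1600
G01 X58.083 Y8.493 F1600
G01 X58.083 Y58.660 F1600
M5
G00 X51.751 Y107.186
M3 S734
G01 X71.262 Y107.186 F811
G01 X71.262 Y60.797 F811
G01 X51.751 Y60.797 F811
G01 X51.751 Y107.186 F811
M5
G00 X71.222 Y107.881
M3 S734
G01 X82.816 Y40.189 F811
M5
G00 X77.006 Y75.581
M3 S734
G01 X69.299 Y94.187 F811
G01 X50.693 Y101.894 F811
G01 X32.087 Y94.187 F811
G01 X24.380 Y75.581 F811
G01 X32.087 Y56.975 F811
G01 X50.693 Y49.268 F811
G01 X69.299 Y56.975 F811
G01 X77.006 Y75.581 F811
M5
G00 X38.163 Y102.014
M3 S209
G01 X32.076 Y96.514 F2101
G01 X44.910 Y94.746 F2101
G01 X63.795 Y95.553 F2101
G01 X75.861 Y97.777 F2101
M5
G00 X0.000 Y0.000

1 u = 1 mm; y_m = 115.817 − y.

[1] `<path>` rectangle, #ff0000→score S668 F1600: (58.083,58.660) → (106.778,58.660) → (106.778,8.493) → (58.083,8.493) → (58.083,58.660) (closed)

[2] `<rect>` rectangle, #008000→cut S734 F811: (51.751,107.186) → (71.262,107.186) → (71.262,60.797) → (51.751,60.797) → (51.751,107.186) (closed)

[3] `<polyline>` line segment, #008000→cut S734 F811: (71.222,107.881) → (82.816,40.189)

[4] `<circle>` circle, #008000→cut S734 F811: (77.006,75.581) → (69.299,94.187) → (50.693,101.894) → (32.087,94.187) → (24.380,75.581) → (32.087,56.975) → (50.693,49.268) → (69.299,56.975) → (77.006,75.581) (closed)

[5] `<path>` cubic bezier, #0000ff→engrave S209 F2101: (38.163,102.014) → (32.076,96.514) → (44.910,94.746) → (63.795,95.553) → (75.861,97.777)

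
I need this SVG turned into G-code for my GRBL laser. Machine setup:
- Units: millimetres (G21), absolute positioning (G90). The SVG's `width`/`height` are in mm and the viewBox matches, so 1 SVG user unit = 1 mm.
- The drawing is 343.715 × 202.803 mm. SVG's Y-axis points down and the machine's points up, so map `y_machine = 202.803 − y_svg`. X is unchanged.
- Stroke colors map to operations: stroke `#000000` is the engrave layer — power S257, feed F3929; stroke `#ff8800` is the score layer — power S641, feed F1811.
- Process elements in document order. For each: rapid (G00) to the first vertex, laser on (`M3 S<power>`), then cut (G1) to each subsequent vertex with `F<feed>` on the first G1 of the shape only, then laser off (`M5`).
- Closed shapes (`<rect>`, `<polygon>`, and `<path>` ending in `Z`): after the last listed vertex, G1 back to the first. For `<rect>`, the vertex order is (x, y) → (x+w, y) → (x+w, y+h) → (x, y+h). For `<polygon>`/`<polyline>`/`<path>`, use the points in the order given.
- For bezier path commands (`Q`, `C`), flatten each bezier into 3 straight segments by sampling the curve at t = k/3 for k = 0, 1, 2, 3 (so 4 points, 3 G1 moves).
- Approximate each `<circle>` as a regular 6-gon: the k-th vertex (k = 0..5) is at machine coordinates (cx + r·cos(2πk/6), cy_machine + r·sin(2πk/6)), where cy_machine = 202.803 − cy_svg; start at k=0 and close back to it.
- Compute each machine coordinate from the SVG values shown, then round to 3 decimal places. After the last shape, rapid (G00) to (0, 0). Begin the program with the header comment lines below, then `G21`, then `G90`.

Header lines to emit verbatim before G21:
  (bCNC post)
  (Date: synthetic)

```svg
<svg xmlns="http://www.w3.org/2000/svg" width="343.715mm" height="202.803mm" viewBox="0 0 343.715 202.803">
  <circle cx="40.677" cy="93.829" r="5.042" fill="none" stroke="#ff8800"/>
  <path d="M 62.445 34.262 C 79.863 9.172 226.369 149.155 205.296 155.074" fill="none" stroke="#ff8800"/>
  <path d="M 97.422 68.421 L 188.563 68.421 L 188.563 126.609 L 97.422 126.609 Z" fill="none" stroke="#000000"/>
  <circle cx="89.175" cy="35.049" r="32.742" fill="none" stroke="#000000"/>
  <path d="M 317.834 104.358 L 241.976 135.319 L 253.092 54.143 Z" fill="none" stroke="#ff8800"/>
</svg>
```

Since the viewBox matches the mm dimensions, user units are millimetres directly. The only transform is the Y-flip y_m = 202.803 − y_svg.

Shape 1 is a circle drawn with `<circle>`. Its stroke #ff8800 means score at S641, F1811. After flipping Y the toolpath is (45.719,108.974) → (43.198,113.341) → (38.156,113.341) → (35.635,108.974) → (38.156,104.607) → (43.198,104.607) → (45.719,108.974), returning to the start.

Shape 2 is a cubic bezier drawn with `<path>`. Its stroke #ff8800 means score at S641, F1811. After flipping Y the toolpath is (62.445,168.541) → (111.905,149.686) → (181.497,87.257) → (205.296,47.729).

Shape 3 is a rectangle drawn with `<path>`. Its stroke #000000 means engrave at S257, F3929. After flipping Y the toolpath is (97.422,134.382) → (188.563,134.382) → (188.563,76.194) → (97.422,76.194) → (97.422,134.382), returning to the start.

Shape 4 is a circle drawn with `<circle>`. Its stroke #000000 means engrave at S257, F3929. After flipping Y the toolpath is (121.917,167.754) → (105.546,196.109) → (72.804,196.109) → (56.433,167.754) → (72.804,139.399) → (105.546,139.399) → (121.917,167.754), returning to the start.

Shape 5 is a regular polygon drawn with `<path>`. Its stroke #ff8800 means score at S641, F1811. After flipping Y the toolpath is (317.834,98.445) → (241.976,67.484) → (253.092,148.660) → (317.834,98.445), returning to the start.

(bCNC post)
(Date: synthetic)
G21
G90
G00 X45.719 Y108.974
M3 S641
G1 X43.198 Y113.341 F1811
G1 X38.156 Y113.341
G1 X35.635 Y108.974
G1 X38.156 Y104.607
G1 X43.198 Y104.607
G1 X45.719 Y108.974
M5
G00 X62.445 Y168.541
M3 S641
G1 X111.905 Y149.686 F1811
G1 X181.497 Y87.257
G1 X205.296 Y47.729
M5
G00 X97.422 Y134.382
M3 S257
G1 X188.563 Y134.382 F3929
G1 X188.563 Y76.194
G1 X97.422 Y76.194
G1 X97.422 Y134.382
M5
G00 X121.917 Y167.754
M3 S257
G1 X105.546 Y196.109 F3929
G1 X72.804 Y196.109
G1 X56.433 Y167.754
G1 X72.804 Y139.399
G1 X105.546 Y139.399
G1 X121.917 Y167.754
M5
G00 X317.834 Y98.445
M3 S641
G1 X241.976 Y67.484 F1811
G1 X253.092 Y148.660
G1 X317.834 Y98.445
M5
G00 X0.000 Y0.000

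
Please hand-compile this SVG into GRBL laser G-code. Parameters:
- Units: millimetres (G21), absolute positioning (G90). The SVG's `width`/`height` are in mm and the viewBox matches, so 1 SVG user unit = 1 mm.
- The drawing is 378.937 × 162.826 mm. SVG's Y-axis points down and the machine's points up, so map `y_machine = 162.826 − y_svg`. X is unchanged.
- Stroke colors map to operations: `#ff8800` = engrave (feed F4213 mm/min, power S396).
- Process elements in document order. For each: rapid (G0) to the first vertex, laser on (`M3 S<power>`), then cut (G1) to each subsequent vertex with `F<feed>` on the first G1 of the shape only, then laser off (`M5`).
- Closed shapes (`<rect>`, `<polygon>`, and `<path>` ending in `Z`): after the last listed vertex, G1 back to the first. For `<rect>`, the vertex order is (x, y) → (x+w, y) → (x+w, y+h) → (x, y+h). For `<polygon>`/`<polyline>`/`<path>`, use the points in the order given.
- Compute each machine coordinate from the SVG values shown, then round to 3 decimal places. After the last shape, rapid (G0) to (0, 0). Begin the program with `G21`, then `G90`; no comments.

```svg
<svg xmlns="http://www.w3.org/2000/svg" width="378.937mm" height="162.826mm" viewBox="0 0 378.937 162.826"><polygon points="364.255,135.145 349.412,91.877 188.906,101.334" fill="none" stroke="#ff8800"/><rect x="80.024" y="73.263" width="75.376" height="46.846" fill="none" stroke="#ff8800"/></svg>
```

Since the viewBox matches the mm dimensions, user units are millimetres directly. The only transform is the Y-flip y_m = 162.826 − y_svg.

Shape 1 is a closed polygon drawn with `<polygon>`. Its stroke #ff8800 means engrave at S396, F4213. After flipping Y the toolpath is (364.255,27.681) → (349.412,70.949) → (188.906,61.492) → (364.255,27.681), returning to the start.

Shape 2 is a rectangle drawn with `<rect>`. Its stroke #ff8800 means engrave at S396, F4213. After flipping Y the toolpath is (80.024,89.563) → (155.400,89.563) → (155.400,42.717) → (80.024,42.717) → (80.024,89.563), returning to the start.

G21
G90
G0 X364.255 Y27.681
M3 S396
G1 X349.412 Y70.949 F4213
G1 X188.906 Y61.492
G1 X364.255 Y27.681
M5
G0 X80.024 Y89.563
M3 S396
G1 X155.400 Y89.563 F4213
G1 X155.400 Y42.717
G1 X80.024 Y42.717
G1 X80.024 Y89.563
M5
G0 X0.000 Y0.000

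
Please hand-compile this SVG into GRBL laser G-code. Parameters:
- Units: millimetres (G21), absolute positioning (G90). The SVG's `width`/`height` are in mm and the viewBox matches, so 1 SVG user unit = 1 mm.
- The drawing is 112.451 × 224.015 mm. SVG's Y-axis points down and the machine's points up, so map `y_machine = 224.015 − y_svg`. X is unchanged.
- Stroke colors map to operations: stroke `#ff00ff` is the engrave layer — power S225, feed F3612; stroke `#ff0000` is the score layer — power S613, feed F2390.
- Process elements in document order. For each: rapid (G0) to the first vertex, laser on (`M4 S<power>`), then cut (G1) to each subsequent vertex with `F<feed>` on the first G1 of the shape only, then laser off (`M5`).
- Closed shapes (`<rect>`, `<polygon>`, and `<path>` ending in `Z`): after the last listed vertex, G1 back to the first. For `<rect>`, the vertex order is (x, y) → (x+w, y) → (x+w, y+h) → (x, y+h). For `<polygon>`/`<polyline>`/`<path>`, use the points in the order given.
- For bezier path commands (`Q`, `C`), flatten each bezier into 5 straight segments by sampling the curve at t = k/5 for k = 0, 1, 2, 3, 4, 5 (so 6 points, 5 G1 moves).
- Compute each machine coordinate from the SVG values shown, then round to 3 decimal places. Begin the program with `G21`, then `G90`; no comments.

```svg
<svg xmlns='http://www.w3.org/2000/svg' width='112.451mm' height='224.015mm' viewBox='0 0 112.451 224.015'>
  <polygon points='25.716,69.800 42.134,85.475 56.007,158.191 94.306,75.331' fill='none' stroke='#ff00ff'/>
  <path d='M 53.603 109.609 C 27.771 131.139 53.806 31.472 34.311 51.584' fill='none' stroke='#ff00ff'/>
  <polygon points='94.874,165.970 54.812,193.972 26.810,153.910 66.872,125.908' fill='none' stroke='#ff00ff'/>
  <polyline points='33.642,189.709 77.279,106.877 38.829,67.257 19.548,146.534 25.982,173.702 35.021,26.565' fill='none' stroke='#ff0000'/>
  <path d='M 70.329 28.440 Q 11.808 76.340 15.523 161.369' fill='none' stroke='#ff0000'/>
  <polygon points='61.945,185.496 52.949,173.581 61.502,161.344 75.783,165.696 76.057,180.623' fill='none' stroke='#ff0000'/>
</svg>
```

1 u = 1 mm; y_m = 224.015 − y.

[1] `<polygon>` closed polygon, #ff00ff→engrave S225 F3612: (25.716,154.215) → (42.134,138.540) → (56.007,65.824) → (94.306,148.684) → (25.716,154.215) (closed)

[2] `<path>` cubic bezier, #ff00ff→engrave S225 F3612: (53.603,114.406) → (43.549,114.104) → (41.267,131.322) → (42.084,154.494) → (41.324,172.053) → (34.311,172.431)

[3] `<polygon>` regular polygon, #ff00ff→engrave S225 F3612: (94.874,58.045) → (54.812,30.043) → (26.810,70.105) → (66.872,98.107) → (94.874,58.045) (closed)

[4] `<polyline>` open polyline, #ff0000→score S613 F2390: (33.642,34.306) → (77.279,117.138) → (38.829,156.758) → (19.548,77.481) → (25.982,50.313) → (35.021,197.450)

[5] `<path>` quadratic bezier, #ff0000→score S613 F2390: (70.329,195.575) → (49.410,174.930) → (33.470,151.314) → (22.509,124.729) → (16.526,95.172) → (15.523,62.646)

[6] `<polygon>` regular polygon, #ff0000→score S613 F2390: (61.945,38.519) → (52.949,50.434) → (61.502,62.671) → (75.783,58.319) → (76.057,43.392) → (61.945,38.519) (closed)

G21
G90
G0 X25.716 Y154.215
M4 S225
G1 X42.134 Y138.540 F3612
G1 X56.007 Y65.824
G1 X94.306 Y148.684
G1 X25.716 Y154.215
M5
G0 X53.603 Y114.406
M4 S225
G1 X43.549 Y114.104 F3612
G1 X41.267 Y131.322
G1 X42.084 Y154.494
G1 X41.324 Y172.053
G1 X34.311 Y172.431
M5
G0 X94.874 Y58.045
M4 S225
G1 X54.812 Y30.043 F3612
G1 X26.810 Y70.105
G1 X66.872 Y98.107
G1 X94.874 Y58.045
M5
G0 X33.642 Y34.306
M4 S613
G1 X77.279 Y117.138 F2390
G1 X38.829 Y156.758
G1 X19.548 Y77.481
G1 X25.982 Y50.313
G1 X35.021 Y197.450
M5
G0 X70.329 Y195.575
M4 S613
G1 X49.410 Y174.930 F2390
G1 X33.470 Y151.314
G1 X22.509 Y124.729
G1 X16.526 Y95.172
G1 X15.523 Y62.646
M5
G0 X61.945 Y38.519
M4 S613
G1 X52.949 Y50.434 F2390
G1 X61.502 Y62.671
G1 X75.783 Y58.319
G1 X76.057 Y43.392
G1 X61.945 Y38.519
M5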